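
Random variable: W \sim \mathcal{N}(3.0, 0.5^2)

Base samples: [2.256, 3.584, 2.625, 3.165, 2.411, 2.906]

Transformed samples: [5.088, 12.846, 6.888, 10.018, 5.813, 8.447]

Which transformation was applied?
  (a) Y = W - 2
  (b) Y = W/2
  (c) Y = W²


Checking option (c) Y = W²:
  W = 2.256 -> Y = 5.088 ✓
  W = 3.584 -> Y = 12.846 ✓
  W = 2.625 -> Y = 6.888 ✓
All samples match this transformation.

(c) W²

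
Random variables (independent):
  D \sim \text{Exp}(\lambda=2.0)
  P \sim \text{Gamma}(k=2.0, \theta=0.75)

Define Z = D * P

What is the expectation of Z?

For independent RVs: E[XY] = E[X]*E[Y]
E[D] = 0.5
E[P] = 1.5
E[Z] = 0.5 * 1.5 = 0.75

0.75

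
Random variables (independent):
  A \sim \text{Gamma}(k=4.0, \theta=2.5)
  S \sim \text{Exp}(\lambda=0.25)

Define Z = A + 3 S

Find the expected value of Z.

E[Z] = 1*E[A] + 3*E[S]
E[A] = 10
E[S] = 4
E[Z] = 1*10 + 3*4 = 22

22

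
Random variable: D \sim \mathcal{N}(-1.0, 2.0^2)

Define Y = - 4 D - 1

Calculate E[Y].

For Y = -4D - 1:
E[Y] = -4 * E[D] - 1
E[D] = -1.0 = -1
E[Y] = -4 * (-1) - 1 = 3

3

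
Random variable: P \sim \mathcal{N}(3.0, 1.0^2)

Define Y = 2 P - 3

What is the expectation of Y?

For Y = 2P - 3:
E[Y] = 2 * E[P] - 3
E[P] = 3.0 = 3
E[Y] = 2 * 3 - 3 = 3

3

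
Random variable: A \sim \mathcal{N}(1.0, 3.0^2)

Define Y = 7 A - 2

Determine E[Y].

For Y = 7A - 2:
E[Y] = 7 * E[A] - 2
E[A] = 1.0 = 1
E[Y] = 7 * 1 - 2 = 5

5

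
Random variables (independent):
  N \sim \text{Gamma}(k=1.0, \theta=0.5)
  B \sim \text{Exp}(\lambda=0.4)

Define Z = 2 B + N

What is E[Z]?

E[Z] = 1*E[N] + 2*E[B]
E[N] = 0.5
E[B] = 2.5
E[Z] = 1*0.5 + 2*2.5 = 5.5

5.5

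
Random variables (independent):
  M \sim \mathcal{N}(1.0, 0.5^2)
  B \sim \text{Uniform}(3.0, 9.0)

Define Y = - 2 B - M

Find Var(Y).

For independent RVs: Var(aX + bY) = a²Var(X) + b²Var(Y)
Var(M) = 0.25
Var(B) = 3
Var(Y) = (-1)²*0.25 + (-2)²*3
= 1*0.25 + 4*3 = 12.25

12.25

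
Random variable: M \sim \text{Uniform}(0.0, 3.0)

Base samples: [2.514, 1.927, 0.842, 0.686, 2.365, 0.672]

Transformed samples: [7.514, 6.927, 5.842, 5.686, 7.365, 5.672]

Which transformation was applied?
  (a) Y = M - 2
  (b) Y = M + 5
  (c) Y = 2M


Checking option (b) Y = M + 5:
  M = 2.514 -> Y = 7.514 ✓
  M = 1.927 -> Y = 6.927 ✓
  M = 0.842 -> Y = 5.842 ✓
All samples match this transformation.

(b) M + 5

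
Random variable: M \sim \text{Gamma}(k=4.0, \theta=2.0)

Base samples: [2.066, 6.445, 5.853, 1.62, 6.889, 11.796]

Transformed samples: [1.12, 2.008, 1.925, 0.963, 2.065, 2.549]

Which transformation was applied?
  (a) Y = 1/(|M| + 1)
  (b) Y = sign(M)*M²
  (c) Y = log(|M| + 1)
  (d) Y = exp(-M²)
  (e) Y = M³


Checking option (c) Y = log(|M| + 1):
  M = 2.066 -> Y = 1.12 ✓
  M = 6.445 -> Y = 2.008 ✓
  M = 5.853 -> Y = 1.925 ✓
All samples match this transformation.

(c) log(|M| + 1)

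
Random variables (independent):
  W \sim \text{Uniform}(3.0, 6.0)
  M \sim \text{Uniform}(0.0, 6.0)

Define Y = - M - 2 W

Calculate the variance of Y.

For independent RVs: Var(aX + bY) = a²Var(X) + b²Var(Y)
Var(W) = 0.75
Var(M) = 3
Var(Y) = (-2)²*0.75 + (-1)²*3
= 4*0.75 + 1*3 = 6

6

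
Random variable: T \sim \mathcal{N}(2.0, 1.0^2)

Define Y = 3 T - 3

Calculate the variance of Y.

For Y = aT + b: Var(Y) = a² * Var(T)
Var(T) = 1.0^2 = 1
Var(Y) = 3² * 1 = 9 * 1 = 9

9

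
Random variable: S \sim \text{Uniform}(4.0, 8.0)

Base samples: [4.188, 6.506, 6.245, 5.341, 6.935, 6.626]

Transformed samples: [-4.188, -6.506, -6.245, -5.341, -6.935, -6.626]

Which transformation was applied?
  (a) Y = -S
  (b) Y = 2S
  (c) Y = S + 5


Checking option (a) Y = -S:
  S = 4.188 -> Y = -4.188 ✓
  S = 6.506 -> Y = -6.506 ✓
  S = 6.245 -> Y = -6.245 ✓
All samples match this transformation.

(a) -S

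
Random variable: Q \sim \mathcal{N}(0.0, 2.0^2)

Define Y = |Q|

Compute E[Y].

For X ~ N(0, 2.0²), E[|X|] = sigma * sqrt(2/pi)
= 2.0 * sqrt(2/pi) = 1.5957691

1.5957691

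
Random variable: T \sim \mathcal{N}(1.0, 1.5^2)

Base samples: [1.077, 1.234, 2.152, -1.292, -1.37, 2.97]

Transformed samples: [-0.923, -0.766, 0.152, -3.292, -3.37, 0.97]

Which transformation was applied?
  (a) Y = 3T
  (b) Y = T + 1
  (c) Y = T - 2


Checking option (c) Y = T - 2:
  T = 1.077 -> Y = -0.923 ✓
  T = 1.234 -> Y = -0.766 ✓
  T = 2.152 -> Y = 0.152 ✓
All samples match this transformation.

(c) T - 2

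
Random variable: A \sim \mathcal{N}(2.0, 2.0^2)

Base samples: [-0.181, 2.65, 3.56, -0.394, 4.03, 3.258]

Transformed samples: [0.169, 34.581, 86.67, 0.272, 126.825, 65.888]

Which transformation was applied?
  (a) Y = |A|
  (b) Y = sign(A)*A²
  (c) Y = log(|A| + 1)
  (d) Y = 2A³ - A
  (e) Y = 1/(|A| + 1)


Checking option (d) Y = 2A³ - A:
  A = -0.181 -> Y = 0.169 ✓
  A = 2.65 -> Y = 34.581 ✓
  A = 3.56 -> Y = 86.67 ✓
All samples match this transformation.

(d) 2A³ - A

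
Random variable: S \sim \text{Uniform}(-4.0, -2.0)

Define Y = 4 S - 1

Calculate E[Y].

For Y = 4S - 1:
E[Y] = 4 * E[S] - 1
E[S] = (-4 - 2)/2 = -3
E[Y] = 4 * (-3) - 1 = -13

-13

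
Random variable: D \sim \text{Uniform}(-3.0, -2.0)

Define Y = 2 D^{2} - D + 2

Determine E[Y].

E[Y] = 2*E[D²] - 1*E[D] + 2
E[D] = -2.5
E[D²] = Var(D) + (E[D])² = 0.083333333 + 6.25 = 6.3333333
E[Y] = 2*6.3333333 - 1*(-2.5) + 2 = 17.166667

17.166667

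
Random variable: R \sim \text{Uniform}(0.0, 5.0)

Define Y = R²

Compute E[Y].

E[R²] = Var(R) + (E[R])² = 2.0833333 + 6.25 = 8.3333333

8.3333333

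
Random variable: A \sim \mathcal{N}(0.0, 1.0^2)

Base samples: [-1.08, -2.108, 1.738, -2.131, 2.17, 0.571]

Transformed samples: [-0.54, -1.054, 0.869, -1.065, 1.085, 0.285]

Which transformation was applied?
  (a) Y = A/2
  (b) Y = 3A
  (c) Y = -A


Checking option (a) Y = A/2:
  A = -1.08 -> Y = -0.54 ✓
  A = -2.108 -> Y = -1.054 ✓
  A = 1.738 -> Y = 0.869 ✓
All samples match this transformation.

(a) A/2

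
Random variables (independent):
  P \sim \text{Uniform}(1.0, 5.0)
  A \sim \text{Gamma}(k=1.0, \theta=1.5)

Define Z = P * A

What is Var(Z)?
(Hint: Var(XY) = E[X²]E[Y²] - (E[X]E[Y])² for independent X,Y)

Var(XY) = E[X²]E[Y²] - (E[X]E[Y])²
E[P] = 3, Var(P) = 1.3333333
E[A] = 1.5, Var(A) = 2.25
E[P²] = 1.3333333 + 3² = 10.333333
E[A²] = 2.25 + 1.5² = 4.5
Var(Z) = 10.333333*4.5 - (3*1.5)²
= 46.5 - 20.25 = 26.25

26.25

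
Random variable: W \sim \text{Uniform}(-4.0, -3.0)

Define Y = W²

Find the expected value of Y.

E[W²] = Var(W) + (E[W])² = 0.083333333 + 12.25 = 12.333333

12.333333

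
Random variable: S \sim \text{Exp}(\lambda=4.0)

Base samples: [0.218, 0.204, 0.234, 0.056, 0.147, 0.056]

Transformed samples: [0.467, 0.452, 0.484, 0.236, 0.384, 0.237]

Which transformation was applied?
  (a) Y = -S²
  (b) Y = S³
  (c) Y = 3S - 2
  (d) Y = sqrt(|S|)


Checking option (d) Y = sqrt(|S|):
  S = 0.218 -> Y = 0.467 ✓
  S = 0.204 -> Y = 0.452 ✓
  S = 0.234 -> Y = 0.484 ✓
All samples match this transformation.

(d) sqrt(|S|)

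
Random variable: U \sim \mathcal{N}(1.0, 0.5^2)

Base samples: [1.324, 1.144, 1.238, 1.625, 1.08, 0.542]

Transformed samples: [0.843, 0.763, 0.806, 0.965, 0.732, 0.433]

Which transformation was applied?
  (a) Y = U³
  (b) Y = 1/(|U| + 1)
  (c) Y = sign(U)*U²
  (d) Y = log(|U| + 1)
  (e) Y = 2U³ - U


Checking option (d) Y = log(|U| + 1):
  U = 1.324 -> Y = 0.843 ✓
  U = 1.144 -> Y = 0.763 ✓
  U = 1.238 -> Y = 0.806 ✓
All samples match this transformation.

(d) log(|U| + 1)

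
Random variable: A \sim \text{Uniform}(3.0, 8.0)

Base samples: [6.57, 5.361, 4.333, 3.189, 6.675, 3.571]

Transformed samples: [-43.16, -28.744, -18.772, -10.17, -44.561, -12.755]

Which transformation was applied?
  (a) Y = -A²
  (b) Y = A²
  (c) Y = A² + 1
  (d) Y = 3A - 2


Checking option (a) Y = -A²:
  A = 6.57 -> Y = -43.16 ✓
  A = 5.361 -> Y = -28.744 ✓
  A = 4.333 -> Y = -18.772 ✓
All samples match this transformation.

(a) -A²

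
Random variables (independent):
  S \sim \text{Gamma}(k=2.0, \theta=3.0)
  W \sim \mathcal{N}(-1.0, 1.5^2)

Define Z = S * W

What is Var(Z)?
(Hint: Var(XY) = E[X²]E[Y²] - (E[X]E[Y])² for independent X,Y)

Var(XY) = E[X²]E[Y²] - (E[X]E[Y])²
E[S] = 6, Var(S) = 18
E[W] = -1, Var(W) = 2.25
E[S²] = 18 + 6² = 54
E[W²] = 2.25 + (-1)² = 3.25
Var(Z) = 54*3.25 - (6*(-1))²
= 175.5 - 36 = 139.5

139.5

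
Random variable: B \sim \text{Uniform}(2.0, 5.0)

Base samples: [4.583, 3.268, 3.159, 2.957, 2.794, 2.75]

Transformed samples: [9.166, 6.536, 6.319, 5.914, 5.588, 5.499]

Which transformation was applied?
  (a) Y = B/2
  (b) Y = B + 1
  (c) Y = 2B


Checking option (c) Y = 2B:
  B = 4.583 -> Y = 9.166 ✓
  B = 3.268 -> Y = 6.536 ✓
  B = 3.159 -> Y = 6.319 ✓
All samples match this transformation.

(c) 2B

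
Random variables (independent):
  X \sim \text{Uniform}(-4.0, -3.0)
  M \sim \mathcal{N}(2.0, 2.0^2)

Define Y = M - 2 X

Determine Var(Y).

For independent RVs: Var(aX + bY) = a²Var(X) + b²Var(Y)
Var(X) = 0.083333333
Var(M) = 4
Var(Y) = (-2)²*0.083333333 + 1²*4
= 4*0.083333333 + 1*4 = 4.3333333

4.3333333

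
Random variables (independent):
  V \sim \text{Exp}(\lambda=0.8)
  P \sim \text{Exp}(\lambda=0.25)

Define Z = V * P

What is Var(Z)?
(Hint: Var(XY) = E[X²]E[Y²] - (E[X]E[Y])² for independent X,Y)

Var(XY) = E[X²]E[Y²] - (E[X]E[Y])²
E[V] = 1.25, Var(V) = 1.5625
E[P] = 4, Var(P) = 16
E[V²] = 1.5625 + 1.25² = 3.125
E[P²] = 16 + 4² = 32
Var(Z) = 3.125*32 - (1.25*4)²
= 100 - 25 = 75

75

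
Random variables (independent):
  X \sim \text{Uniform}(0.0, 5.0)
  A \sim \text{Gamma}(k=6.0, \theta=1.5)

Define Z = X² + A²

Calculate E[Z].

E[Z] = E[X²] + E[A²]
E[X²] = Var(X) + E[X]² = 2.0833333 + 6.25 = 8.3333333
E[A²] = Var(A) + E[A]² = 13.5 + 81 = 94.5
E[Z] = 8.3333333 + 94.5 = 102.83333

102.83333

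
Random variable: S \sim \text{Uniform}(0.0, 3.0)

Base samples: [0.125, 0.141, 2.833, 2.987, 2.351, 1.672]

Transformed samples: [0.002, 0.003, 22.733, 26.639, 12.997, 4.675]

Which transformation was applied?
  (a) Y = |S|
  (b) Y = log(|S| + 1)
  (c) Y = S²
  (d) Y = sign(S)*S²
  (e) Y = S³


Checking option (e) Y = S³:
  S = 0.125 -> Y = 0.002 ✓
  S = 0.141 -> Y = 0.003 ✓
  S = 2.833 -> Y = 22.733 ✓
All samples match this transformation.

(e) S³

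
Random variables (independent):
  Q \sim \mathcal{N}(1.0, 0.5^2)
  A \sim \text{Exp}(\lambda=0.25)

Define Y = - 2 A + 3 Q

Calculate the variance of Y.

For independent RVs: Var(aX + bY) = a²Var(X) + b²Var(Y)
Var(Q) = 0.25
Var(A) = 16
Var(Y) = 3²*0.25 + (-2)²*16
= 9*0.25 + 4*16 = 66.25

66.25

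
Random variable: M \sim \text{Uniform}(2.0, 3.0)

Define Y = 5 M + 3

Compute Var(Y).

For Y = aM + b: Var(Y) = a² * Var(M)
Var(M) = (3 - 2)^2/12 = 0.083333333
Var(Y) = 5² * 0.083333333 = 25 * 0.083333333 = 2.0833333

2.0833333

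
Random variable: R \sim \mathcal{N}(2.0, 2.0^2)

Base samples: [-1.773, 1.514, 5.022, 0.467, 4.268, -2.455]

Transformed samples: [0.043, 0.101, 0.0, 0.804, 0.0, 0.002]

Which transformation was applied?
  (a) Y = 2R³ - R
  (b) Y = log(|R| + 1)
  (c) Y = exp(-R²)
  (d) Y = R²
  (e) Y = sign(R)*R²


Checking option (c) Y = exp(-R²):
  R = -1.773 -> Y = 0.043 ✓
  R = 1.514 -> Y = 0.101 ✓
  R = 5.022 -> Y = 0.0 ✓
All samples match this transformation.

(c) exp(-R²)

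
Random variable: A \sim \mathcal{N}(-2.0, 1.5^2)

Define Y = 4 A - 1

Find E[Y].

For Y = 4A - 1:
E[Y] = 4 * E[A] - 1
E[A] = -2.0 = -2
E[Y] = 4 * (-2) - 1 = -9

-9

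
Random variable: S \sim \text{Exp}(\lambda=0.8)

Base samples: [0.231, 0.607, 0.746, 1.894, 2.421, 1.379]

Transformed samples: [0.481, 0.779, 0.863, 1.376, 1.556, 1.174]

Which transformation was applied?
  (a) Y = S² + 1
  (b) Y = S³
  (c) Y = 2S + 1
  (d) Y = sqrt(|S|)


Checking option (d) Y = sqrt(|S|):
  S = 0.231 -> Y = 0.481 ✓
  S = 0.607 -> Y = 0.779 ✓
  S = 0.746 -> Y = 0.863 ✓
All samples match this transformation.

(d) sqrt(|S|)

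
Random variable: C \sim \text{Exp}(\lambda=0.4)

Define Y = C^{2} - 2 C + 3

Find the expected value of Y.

E[Y] = 1*E[C²] - 2*E[C] + 3
E[C] = 2.5
E[C²] = Var(C) + (E[C])² = 6.25 + 6.25 = 12.5
E[Y] = 1*12.5 - 2*2.5 + 3 = 10.5

10.5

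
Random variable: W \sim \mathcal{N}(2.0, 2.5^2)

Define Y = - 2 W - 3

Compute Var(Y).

For Y = aW + b: Var(Y) = a² * Var(W)
Var(W) = 2.5^2 = 6.25
Var(Y) = (-2)² * 6.25 = 4 * 6.25 = 25

25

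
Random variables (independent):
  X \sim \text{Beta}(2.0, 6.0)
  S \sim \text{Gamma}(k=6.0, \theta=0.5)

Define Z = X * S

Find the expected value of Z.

For independent RVs: E[XY] = E[X]*E[Y]
E[X] = 0.25
E[S] = 3
E[Z] = 0.25 * 3 = 0.75

0.75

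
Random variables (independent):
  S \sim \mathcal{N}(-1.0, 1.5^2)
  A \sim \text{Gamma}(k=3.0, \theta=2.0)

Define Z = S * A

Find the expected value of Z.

For independent RVs: E[XY] = E[X]*E[Y]
E[S] = -1
E[A] = 6
E[Z] = -1 * 6 = -6

-6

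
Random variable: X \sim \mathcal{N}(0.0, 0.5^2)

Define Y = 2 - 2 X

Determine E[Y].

For Y = -2X + 2:
E[Y] = -2 * E[X] + 2
E[X] = 0.0 = 0
E[Y] = -2 * 0 + 2 = 2

2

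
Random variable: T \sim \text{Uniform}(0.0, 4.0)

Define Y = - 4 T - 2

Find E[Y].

For Y = -4T - 2:
E[Y] = -4 * E[T] - 2
E[T] = (0 + 4)/2 = 2
E[Y] = -4 * 2 - 2 = -10

-10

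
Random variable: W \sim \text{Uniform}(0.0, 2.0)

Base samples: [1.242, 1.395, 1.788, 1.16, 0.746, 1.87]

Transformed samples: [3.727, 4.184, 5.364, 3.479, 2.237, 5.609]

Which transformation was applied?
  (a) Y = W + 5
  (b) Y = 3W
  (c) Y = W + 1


Checking option (b) Y = 3W:
  W = 1.242 -> Y = 3.727 ✓
  W = 1.395 -> Y = 4.184 ✓
  W = 1.788 -> Y = 5.364 ✓
All samples match this transformation.

(b) 3W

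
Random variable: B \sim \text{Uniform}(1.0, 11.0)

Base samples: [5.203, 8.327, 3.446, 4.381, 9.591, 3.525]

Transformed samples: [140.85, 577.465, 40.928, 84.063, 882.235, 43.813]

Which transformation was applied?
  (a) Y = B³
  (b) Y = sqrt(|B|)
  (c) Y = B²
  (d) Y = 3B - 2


Checking option (a) Y = B³:
  B = 5.203 -> Y = 140.85 ✓
  B = 8.327 -> Y = 577.465 ✓
  B = 3.446 -> Y = 40.928 ✓
All samples match this transformation.

(a) B³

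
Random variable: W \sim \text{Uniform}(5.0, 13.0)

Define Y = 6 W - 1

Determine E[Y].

For Y = 6W - 1:
E[Y] = 6 * E[W] - 1
E[W] = (5 + 13)/2 = 9
E[Y] = 6 * 9 - 1 = 53

53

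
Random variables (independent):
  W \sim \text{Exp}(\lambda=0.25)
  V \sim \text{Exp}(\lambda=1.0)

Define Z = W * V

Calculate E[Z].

For independent RVs: E[XY] = E[X]*E[Y]
E[W] = 4
E[V] = 1
E[Z] = 4 * 1 = 4

4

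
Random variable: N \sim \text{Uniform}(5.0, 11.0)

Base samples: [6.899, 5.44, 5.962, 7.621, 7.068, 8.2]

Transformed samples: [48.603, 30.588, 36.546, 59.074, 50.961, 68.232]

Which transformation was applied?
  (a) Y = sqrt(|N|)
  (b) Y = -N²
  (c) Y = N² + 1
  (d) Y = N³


Checking option (c) Y = N² + 1:
  N = 6.899 -> Y = 48.603 ✓
  N = 5.44 -> Y = 30.588 ✓
  N = 5.962 -> Y = 36.546 ✓
All samples match this transformation.

(c) N² + 1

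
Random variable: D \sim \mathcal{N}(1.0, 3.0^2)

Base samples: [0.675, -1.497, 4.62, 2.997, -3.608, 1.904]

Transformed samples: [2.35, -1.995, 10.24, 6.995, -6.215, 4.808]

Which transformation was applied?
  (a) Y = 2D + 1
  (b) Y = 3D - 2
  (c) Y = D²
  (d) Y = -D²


Checking option (a) Y = 2D + 1:
  D = 0.675 -> Y = 2.35 ✓
  D = -1.497 -> Y = -1.995 ✓
  D = 4.62 -> Y = 10.24 ✓
All samples match this transformation.

(a) 2D + 1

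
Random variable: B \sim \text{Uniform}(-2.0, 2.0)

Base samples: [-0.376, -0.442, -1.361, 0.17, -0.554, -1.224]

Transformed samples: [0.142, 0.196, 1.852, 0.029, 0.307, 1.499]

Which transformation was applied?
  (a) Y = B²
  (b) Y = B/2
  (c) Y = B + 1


Checking option (a) Y = B²:
  B = -0.376 -> Y = 0.142 ✓
  B = -0.442 -> Y = 0.196 ✓
  B = -1.361 -> Y = 1.852 ✓
All samples match this transformation.

(a) B²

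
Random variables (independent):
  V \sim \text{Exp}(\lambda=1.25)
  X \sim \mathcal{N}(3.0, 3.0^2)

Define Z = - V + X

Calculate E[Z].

E[Z] = -1*E[V] + 1*E[X]
E[V] = 0.8
E[X] = 3
E[Z] = -1*0.8 + 1*3 = 2.2

2.2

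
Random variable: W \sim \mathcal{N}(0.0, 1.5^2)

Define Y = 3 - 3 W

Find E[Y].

For Y = -3W + 3:
E[Y] = -3 * E[W] + 3
E[W] = 0.0 = 0
E[Y] = -3 * 0 + 3 = 3

3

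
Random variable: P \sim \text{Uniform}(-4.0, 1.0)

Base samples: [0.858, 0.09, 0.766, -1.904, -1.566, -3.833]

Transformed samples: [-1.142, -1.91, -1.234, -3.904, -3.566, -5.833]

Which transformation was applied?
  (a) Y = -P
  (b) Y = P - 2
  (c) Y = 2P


Checking option (b) Y = P - 2:
  P = 0.858 -> Y = -1.142 ✓
  P = 0.09 -> Y = -1.91 ✓
  P = 0.766 -> Y = -1.234 ✓
All samples match this transformation.

(b) P - 2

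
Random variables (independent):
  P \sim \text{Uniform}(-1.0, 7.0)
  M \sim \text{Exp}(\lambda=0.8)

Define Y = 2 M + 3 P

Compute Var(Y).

For independent RVs: Var(aX + bY) = a²Var(X) + b²Var(Y)
Var(P) = 5.3333333
Var(M) = 1.5625
Var(Y) = 3²*5.3333333 + 2²*1.5625
= 9*5.3333333 + 4*1.5625 = 54.25

54.25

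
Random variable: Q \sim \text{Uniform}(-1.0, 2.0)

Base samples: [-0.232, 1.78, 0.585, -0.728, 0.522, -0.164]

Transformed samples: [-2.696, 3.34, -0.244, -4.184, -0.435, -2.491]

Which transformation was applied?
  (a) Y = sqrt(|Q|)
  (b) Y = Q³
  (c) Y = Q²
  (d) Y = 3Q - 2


Checking option (d) Y = 3Q - 2:
  Q = -0.232 -> Y = -2.696 ✓
  Q = 1.78 -> Y = 3.34 ✓
  Q = 0.585 -> Y = -0.244 ✓
All samples match this transformation.

(d) 3Q - 2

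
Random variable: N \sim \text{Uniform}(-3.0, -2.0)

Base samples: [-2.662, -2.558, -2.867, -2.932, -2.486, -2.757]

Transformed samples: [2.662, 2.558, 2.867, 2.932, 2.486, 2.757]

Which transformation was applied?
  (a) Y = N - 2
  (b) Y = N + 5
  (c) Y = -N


Checking option (c) Y = -N:
  N = -2.662 -> Y = 2.662 ✓
  N = -2.558 -> Y = 2.558 ✓
  N = -2.867 -> Y = 2.867 ✓
All samples match this transformation.

(c) -N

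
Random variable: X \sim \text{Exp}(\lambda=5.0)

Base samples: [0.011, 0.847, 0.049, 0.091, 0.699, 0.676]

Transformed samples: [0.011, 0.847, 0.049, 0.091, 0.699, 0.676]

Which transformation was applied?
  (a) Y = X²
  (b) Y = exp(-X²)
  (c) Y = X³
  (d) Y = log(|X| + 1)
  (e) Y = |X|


Checking option (e) Y = |X|:
  X = 0.011 -> Y = 0.011 ✓
  X = 0.847 -> Y = 0.847 ✓
  X = 0.049 -> Y = 0.049 ✓
All samples match this transformation.

(e) |X|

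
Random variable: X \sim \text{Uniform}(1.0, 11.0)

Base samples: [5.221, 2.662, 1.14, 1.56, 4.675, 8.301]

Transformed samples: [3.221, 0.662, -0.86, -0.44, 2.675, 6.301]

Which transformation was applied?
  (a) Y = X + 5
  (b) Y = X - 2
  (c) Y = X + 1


Checking option (b) Y = X - 2:
  X = 5.221 -> Y = 3.221 ✓
  X = 2.662 -> Y = 0.662 ✓
  X = 1.14 -> Y = -0.86 ✓
All samples match this transformation.

(b) X - 2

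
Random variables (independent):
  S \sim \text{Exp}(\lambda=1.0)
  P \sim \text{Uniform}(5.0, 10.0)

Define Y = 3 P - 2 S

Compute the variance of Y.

For independent RVs: Var(aX + bY) = a²Var(X) + b²Var(Y)
Var(S) = 1
Var(P) = 2.0833333
Var(Y) = (-2)²*1 + 3²*2.0833333
= 4*1 + 9*2.0833333 = 22.75

22.75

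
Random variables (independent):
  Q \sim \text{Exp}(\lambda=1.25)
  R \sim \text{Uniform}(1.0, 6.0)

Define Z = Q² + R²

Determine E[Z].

E[Z] = E[Q²] + E[R²]
E[Q²] = Var(Q) + E[Q]² = 0.64 + 0.64 = 1.28
E[R²] = Var(R) + E[R]² = 2.0833333 + 12.25 = 14.333333
E[Z] = 1.28 + 14.333333 = 15.613333

15.613333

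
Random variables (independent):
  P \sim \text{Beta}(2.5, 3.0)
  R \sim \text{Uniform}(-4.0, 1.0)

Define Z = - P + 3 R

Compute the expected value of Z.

E[Z] = -1*E[P] + 3*E[R]
E[P] = 0.45454545
E[R] = -1.5
E[Z] = -1*0.45454545 + 3*(-1.5) = -4.9545455

-4.9545455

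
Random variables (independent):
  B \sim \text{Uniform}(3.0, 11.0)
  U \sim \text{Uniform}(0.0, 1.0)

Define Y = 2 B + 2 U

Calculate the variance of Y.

For independent RVs: Var(aX + bY) = a²Var(X) + b²Var(Y)
Var(B) = 5.3333333
Var(U) = 0.083333333
Var(Y) = 2²*5.3333333 + 2²*0.083333333
= 4*5.3333333 + 4*0.083333333 = 21.666667

21.666667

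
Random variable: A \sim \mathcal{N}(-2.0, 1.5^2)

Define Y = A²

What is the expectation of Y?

Using E[X²] = Var(X) + (E[X])²:
E[A] = -2
Var(A) = 1.5^2 = 2.25
E[A²] = 2.25 + (-2)² = 2.25 + 4 = 6.25

6.25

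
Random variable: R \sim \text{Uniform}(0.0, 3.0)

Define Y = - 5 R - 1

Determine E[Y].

For Y = -5R - 1:
E[Y] = -5 * E[R] - 1
E[R] = (0 + 3)/2 = 1.5
E[Y] = -5 * 1.5 - 1 = -8.5

-8.5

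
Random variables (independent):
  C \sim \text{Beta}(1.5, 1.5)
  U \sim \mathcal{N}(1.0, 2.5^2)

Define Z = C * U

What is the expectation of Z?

For independent RVs: E[XY] = E[X]*E[Y]
E[C] = 0.5
E[U] = 1
E[Z] = 0.5 * 1 = 0.5

0.5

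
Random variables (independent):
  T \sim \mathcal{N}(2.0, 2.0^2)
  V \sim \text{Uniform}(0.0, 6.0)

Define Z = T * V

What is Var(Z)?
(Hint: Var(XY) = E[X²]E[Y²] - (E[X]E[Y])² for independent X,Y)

Var(XY) = E[X²]E[Y²] - (E[X]E[Y])²
E[T] = 2, Var(T) = 4
E[V] = 3, Var(V) = 3
E[T²] = 4 + 2² = 8
E[V²] = 3 + 3² = 12
Var(Z) = 8*12 - (2*3)²
= 96 - 36 = 60

60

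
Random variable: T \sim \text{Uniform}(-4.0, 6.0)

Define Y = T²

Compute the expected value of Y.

Using E[X²] = Var(X) + (E[X])²:
E[T] = 1
Var(T) = (6 + 4)^2/12 = 8.3333333
E[T²] = 8.3333333 + 1² = 8.3333333 + 1 = 9.3333333

9.3333333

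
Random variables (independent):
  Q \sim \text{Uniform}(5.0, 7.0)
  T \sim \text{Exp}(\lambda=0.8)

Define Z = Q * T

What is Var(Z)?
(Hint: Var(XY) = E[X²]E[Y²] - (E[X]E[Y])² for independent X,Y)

Var(XY) = E[X²]E[Y²] - (E[X]E[Y])²
E[Q] = 6, Var(Q) = 0.33333333
E[T] = 1.25, Var(T) = 1.5625
E[Q²] = 0.33333333 + 6² = 36.333333
E[T²] = 1.5625 + 1.25² = 3.125
Var(Z) = 36.333333*3.125 - (6*1.25)²
= 113.54167 - 56.25 = 57.291667

57.291667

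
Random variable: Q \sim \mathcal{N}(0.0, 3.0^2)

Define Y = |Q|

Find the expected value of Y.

For X ~ N(0, 3.0²), E[|X|] = sigma * sqrt(2/pi)
= 3.0 * sqrt(2/pi) = 2.3936537

2.3936537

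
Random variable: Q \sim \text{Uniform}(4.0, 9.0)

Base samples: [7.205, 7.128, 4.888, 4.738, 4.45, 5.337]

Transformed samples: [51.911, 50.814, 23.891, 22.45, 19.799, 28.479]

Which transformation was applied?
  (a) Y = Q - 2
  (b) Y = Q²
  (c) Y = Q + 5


Checking option (b) Y = Q²:
  Q = 7.205 -> Y = 51.911 ✓
  Q = 7.128 -> Y = 50.814 ✓
  Q = 4.888 -> Y = 23.891 ✓
All samples match this transformation.

(b) Q²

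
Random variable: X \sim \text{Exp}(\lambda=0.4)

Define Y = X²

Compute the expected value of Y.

Using E[X²] = Var(X) + (E[X])²:
E[X] = 2.5
Var(X) = 1/0.4^2 = 6.25
E[X²] = 6.25 + 2.5² = 6.25 + 6.25 = 12.5

12.5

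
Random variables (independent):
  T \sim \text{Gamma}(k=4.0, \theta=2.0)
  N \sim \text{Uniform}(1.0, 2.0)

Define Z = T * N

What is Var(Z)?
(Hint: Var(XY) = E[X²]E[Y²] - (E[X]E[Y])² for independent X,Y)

Var(XY) = E[X²]E[Y²] - (E[X]E[Y])²
E[T] = 8, Var(T) = 16
E[N] = 1.5, Var(N) = 0.083333333
E[T²] = 16 + 8² = 80
E[N²] = 0.083333333 + 1.5² = 2.3333333
Var(Z) = 80*2.3333333 - (8*1.5)²
= 186.66667 - 144 = 42.666667

42.666667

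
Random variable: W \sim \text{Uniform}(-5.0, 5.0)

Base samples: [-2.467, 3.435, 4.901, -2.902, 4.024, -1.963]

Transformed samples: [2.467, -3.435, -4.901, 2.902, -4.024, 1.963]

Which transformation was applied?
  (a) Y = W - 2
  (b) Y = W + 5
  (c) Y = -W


Checking option (c) Y = -W:
  W = -2.467 -> Y = 2.467 ✓
  W = 3.435 -> Y = -3.435 ✓
  W = 4.901 -> Y = -4.901 ✓
All samples match this transformation.

(c) -W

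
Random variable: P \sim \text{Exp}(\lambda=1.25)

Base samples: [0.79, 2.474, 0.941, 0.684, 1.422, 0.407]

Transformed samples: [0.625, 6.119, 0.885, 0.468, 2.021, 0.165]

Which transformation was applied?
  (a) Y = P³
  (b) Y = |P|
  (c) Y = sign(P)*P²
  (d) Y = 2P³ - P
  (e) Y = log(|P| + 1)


Checking option (c) Y = sign(P)*P²:
  P = 0.79 -> Y = 0.625 ✓
  P = 2.474 -> Y = 6.119 ✓
  P = 0.941 -> Y = 0.885 ✓
All samples match this transformation.

(c) sign(P)*P²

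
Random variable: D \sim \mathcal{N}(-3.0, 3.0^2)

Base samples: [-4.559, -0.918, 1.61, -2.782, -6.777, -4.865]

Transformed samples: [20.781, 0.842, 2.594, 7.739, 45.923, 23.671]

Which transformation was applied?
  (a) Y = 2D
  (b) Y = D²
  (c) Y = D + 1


Checking option (b) Y = D²:
  D = -4.559 -> Y = 20.781 ✓
  D = -0.918 -> Y = 0.842 ✓
  D = 1.61 -> Y = 2.594 ✓
All samples match this transformation.

(b) D²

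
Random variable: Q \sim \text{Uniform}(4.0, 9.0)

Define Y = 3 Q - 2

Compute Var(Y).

For Y = aQ + b: Var(Y) = a² * Var(Q)
Var(Q) = (9 - 4)^2/12 = 2.0833333
Var(Y) = 3² * 2.0833333 = 9 * 2.0833333 = 18.75

18.75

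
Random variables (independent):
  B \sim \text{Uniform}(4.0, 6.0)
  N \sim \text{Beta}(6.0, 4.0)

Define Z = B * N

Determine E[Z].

For independent RVs: E[XY] = E[X]*E[Y]
E[B] = 5
E[N] = 0.6
E[Z] = 5 * 0.6 = 3

3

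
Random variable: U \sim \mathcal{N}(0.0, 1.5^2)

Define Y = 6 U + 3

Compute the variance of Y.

For Y = aU + b: Var(Y) = a² * Var(U)
Var(U) = 1.5^2 = 2.25
Var(Y) = 6² * 2.25 = 36 * 2.25 = 81

81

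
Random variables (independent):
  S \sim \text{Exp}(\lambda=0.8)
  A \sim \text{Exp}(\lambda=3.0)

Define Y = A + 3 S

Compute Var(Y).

For independent RVs: Var(aX + bY) = a²Var(X) + b²Var(Y)
Var(S) = 1.5625
Var(A) = 0.11111111
Var(Y) = 3²*1.5625 + 1²*0.11111111
= 9*1.5625 + 1*0.11111111 = 14.173611

14.173611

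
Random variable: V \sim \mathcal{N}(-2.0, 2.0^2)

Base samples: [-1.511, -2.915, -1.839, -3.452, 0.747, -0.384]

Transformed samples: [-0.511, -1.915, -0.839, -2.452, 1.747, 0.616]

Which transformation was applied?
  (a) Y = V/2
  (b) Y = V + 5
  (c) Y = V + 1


Checking option (c) Y = V + 1:
  V = -1.511 -> Y = -0.511 ✓
  V = -2.915 -> Y = -1.915 ✓
  V = -1.839 -> Y = -0.839 ✓
All samples match this transformation.

(c) V + 1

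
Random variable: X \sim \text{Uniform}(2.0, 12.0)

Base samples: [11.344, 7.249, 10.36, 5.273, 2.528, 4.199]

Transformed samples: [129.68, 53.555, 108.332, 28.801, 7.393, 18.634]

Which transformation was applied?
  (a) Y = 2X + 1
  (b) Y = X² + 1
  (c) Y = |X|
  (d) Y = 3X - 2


Checking option (b) Y = X² + 1:
  X = 11.344 -> Y = 129.68 ✓
  X = 7.249 -> Y = 53.555 ✓
  X = 10.36 -> Y = 108.332 ✓
All samples match this transformation.

(b) X² + 1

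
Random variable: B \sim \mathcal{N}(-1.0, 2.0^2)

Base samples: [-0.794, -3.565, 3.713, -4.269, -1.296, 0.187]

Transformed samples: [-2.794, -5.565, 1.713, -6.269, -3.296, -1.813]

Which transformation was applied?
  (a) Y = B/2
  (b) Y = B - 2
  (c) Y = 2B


Checking option (b) Y = B - 2:
  B = -0.794 -> Y = -2.794 ✓
  B = -3.565 -> Y = -5.565 ✓
  B = 3.713 -> Y = 1.713 ✓
All samples match this transformation.

(b) B - 2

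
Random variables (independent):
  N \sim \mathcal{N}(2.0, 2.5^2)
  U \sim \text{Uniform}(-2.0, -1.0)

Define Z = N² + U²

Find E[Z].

E[Z] = E[N²] + E[U²]
E[N²] = Var(N) + E[N]² = 6.25 + 4 = 10.25
E[U²] = Var(U) + E[U]² = 0.083333333 + 2.25 = 2.3333333
E[Z] = 10.25 + 2.3333333 = 12.583333

12.583333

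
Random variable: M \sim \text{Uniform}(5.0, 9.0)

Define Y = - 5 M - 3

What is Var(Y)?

For Y = aM + b: Var(Y) = a² * Var(M)
Var(M) = (9 - 5)^2/12 = 1.3333333
Var(Y) = (-5)² * 1.3333333 = 25 * 1.3333333 = 33.333333

33.333333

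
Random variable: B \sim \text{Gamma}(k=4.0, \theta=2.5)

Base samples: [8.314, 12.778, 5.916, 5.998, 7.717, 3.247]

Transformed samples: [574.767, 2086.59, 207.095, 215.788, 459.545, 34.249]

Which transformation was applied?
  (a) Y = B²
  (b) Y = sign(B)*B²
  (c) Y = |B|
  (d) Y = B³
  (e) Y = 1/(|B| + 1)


Checking option (d) Y = B³:
  B = 8.314 -> Y = 574.767 ✓
  B = 12.778 -> Y = 2086.59 ✓
  B = 5.916 -> Y = 207.095 ✓
All samples match this transformation.

(d) B³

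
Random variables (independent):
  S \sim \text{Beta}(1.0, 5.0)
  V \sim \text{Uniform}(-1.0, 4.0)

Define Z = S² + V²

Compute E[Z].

E[Z] = E[S²] + E[V²]
E[S²] = Var(S) + E[S]² = 0.01984127 + 0.027777778 = 0.047619048
E[V²] = Var(V) + E[V]² = 2.0833333 + 2.25 = 4.3333333
E[Z] = 0.047619048 + 4.3333333 = 4.3809524

4.3809524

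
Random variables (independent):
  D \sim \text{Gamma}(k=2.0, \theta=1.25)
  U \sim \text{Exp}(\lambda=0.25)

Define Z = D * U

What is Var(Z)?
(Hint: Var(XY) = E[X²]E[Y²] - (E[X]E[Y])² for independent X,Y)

Var(XY) = E[X²]E[Y²] - (E[X]E[Y])²
E[D] = 2.5, Var(D) = 3.125
E[U] = 4, Var(U) = 16
E[D²] = 3.125 + 2.5² = 9.375
E[U²] = 16 + 4² = 32
Var(Z) = 9.375*32 - (2.5*4)²
= 300 - 100 = 200

200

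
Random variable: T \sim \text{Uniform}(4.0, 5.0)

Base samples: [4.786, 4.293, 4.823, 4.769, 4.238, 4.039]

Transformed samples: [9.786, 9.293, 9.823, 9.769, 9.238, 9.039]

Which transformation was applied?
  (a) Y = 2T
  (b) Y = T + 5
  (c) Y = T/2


Checking option (b) Y = T + 5:
  T = 4.786 -> Y = 9.786 ✓
  T = 4.293 -> Y = 9.293 ✓
  T = 4.823 -> Y = 9.823 ✓
All samples match this transformation.

(b) T + 5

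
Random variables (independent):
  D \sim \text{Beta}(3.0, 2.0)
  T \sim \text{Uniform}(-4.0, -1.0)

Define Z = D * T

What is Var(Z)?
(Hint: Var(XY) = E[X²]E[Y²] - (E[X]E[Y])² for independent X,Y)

Var(XY) = E[X²]E[Y²] - (E[X]E[Y])²
E[D] = 0.6, Var(D) = 0.04
E[T] = -2.5, Var(T) = 0.75
E[D²] = 0.04 + 0.6² = 0.4
E[T²] = 0.75 + (-2.5)² = 7
Var(Z) = 0.4*7 - (0.6*(-2.5))²
= 2.8 - 2.25 = 0.55

0.55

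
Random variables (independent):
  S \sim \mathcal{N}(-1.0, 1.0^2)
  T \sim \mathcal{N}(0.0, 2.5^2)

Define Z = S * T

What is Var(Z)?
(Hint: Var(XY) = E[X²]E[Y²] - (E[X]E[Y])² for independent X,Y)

Var(XY) = E[X²]E[Y²] - (E[X]E[Y])²
E[S] = -1, Var(S) = 1
E[T] = 0, Var(T) = 6.25
E[S²] = 1 + (-1)² = 2
E[T²] = 6.25 + 0² = 6.25
Var(Z) = 2*6.25 - (-1*0)²
= 12.5 - 0 = 12.5

12.5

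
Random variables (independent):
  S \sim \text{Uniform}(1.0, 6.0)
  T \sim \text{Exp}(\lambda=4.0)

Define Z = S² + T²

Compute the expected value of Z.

E[Z] = E[S²] + E[T²]
E[S²] = Var(S) + E[S]² = 2.0833333 + 12.25 = 14.333333
E[T²] = Var(T) + E[T]² = 0.0625 + 0.0625 = 0.125
E[Z] = 14.333333 + 0.125 = 14.458333

14.458333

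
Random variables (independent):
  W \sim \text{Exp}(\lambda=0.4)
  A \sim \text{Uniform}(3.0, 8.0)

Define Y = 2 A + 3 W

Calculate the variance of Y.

For independent RVs: Var(aX + bY) = a²Var(X) + b²Var(Y)
Var(W) = 6.25
Var(A) = 2.0833333
Var(Y) = 3²*6.25 + 2²*2.0833333
= 9*6.25 + 4*2.0833333 = 64.583333

64.583333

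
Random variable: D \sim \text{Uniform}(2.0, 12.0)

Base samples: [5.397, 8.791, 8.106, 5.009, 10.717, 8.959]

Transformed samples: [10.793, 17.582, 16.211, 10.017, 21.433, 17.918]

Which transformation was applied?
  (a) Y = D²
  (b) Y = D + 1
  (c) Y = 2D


Checking option (c) Y = 2D:
  D = 5.397 -> Y = 10.793 ✓
  D = 8.791 -> Y = 17.582 ✓
  D = 8.106 -> Y = 16.211 ✓
All samples match this transformation.

(c) 2D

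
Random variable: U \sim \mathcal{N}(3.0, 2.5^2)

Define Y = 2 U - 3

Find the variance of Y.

For Y = aU + b: Var(Y) = a² * Var(U)
Var(U) = 2.5^2 = 6.25
Var(Y) = 2² * 6.25 = 4 * 6.25 = 25

25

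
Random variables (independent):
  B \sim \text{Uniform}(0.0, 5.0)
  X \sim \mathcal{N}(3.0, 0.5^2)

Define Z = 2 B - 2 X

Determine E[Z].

E[Z] = 2*E[B] - 2*E[X]
E[B] = 2.5
E[X] = 3
E[Z] = 2*2.5 - 2*3 = -1

-1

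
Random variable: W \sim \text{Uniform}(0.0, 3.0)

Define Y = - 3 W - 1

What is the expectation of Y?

For Y = -3W - 1:
E[Y] = -3 * E[W] - 1
E[W] = (0 + 3)/2 = 1.5
E[Y] = -3 * 1.5 - 1 = -5.5

-5.5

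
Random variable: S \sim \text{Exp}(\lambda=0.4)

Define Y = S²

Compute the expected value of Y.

E[S²] = Var(S) + (E[S])² = 6.25 + 6.25 = 12.5

12.5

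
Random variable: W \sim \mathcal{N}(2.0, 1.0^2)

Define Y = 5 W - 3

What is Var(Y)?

For Y = aW + b: Var(Y) = a² * Var(W)
Var(W) = 1.0^2 = 1
Var(Y) = 5² * 1 = 25 * 1 = 25

25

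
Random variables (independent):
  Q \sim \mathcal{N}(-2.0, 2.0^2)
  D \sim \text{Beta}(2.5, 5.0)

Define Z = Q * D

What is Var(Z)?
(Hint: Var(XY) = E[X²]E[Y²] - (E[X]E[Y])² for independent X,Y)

Var(XY) = E[X²]E[Y²] - (E[X]E[Y])²
E[Q] = -2, Var(Q) = 4
E[D] = 0.33333333, Var(D) = 0.026143791
E[Q²] = 4 + (-2)² = 8
E[D²] = 0.026143791 + 0.33333333² = 0.1372549
Var(Z) = 8*0.1372549 - (-2*0.33333333)²
= 1.0980392 - 0.44444444 = 0.65359477

0.65359477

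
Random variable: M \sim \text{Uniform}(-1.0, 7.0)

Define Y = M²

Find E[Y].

Using E[X²] = Var(X) + (E[X])²:
E[M] = 3
Var(M) = (7 + 1)^2/12 = 5.3333333
E[M²] = 5.3333333 + 3² = 5.3333333 + 9 = 14.333333

14.333333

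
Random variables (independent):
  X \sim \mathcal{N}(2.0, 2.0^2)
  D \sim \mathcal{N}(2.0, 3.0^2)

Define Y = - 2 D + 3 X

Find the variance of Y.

For independent RVs: Var(aX + bY) = a²Var(X) + b²Var(Y)
Var(X) = 4
Var(D) = 9
Var(Y) = 3²*4 + (-2)²*9
= 9*4 + 4*9 = 72

72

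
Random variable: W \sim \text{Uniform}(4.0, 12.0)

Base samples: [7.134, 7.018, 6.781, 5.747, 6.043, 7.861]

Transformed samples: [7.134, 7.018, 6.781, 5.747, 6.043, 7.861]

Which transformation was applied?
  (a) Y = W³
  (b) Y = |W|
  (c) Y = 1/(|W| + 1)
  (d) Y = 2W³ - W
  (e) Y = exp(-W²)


Checking option (b) Y = |W|:
  W = 7.134 -> Y = 7.134 ✓
  W = 7.018 -> Y = 7.018 ✓
  W = 6.781 -> Y = 6.781 ✓
All samples match this transformation.

(b) |W|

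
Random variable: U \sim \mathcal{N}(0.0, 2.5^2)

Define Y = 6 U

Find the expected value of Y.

For Y = 6U:
E[Y] = 6 * E[U]
E[U] = 0.0 = 0
E[Y] = 6 * 0 = 0

0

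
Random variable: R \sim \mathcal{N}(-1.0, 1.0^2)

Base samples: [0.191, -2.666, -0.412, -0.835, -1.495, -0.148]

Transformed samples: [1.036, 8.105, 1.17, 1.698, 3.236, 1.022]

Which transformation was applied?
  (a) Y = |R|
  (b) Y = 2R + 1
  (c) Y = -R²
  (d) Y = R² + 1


Checking option (d) Y = R² + 1:
  R = 0.191 -> Y = 1.036 ✓
  R = -2.666 -> Y = 8.105 ✓
  R = -0.412 -> Y = 1.17 ✓
All samples match this transformation.

(d) R² + 1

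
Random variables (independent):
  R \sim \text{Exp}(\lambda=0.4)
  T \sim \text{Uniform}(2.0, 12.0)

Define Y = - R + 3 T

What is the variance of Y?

For independent RVs: Var(aX + bY) = a²Var(X) + b²Var(Y)
Var(R) = 6.25
Var(T) = 8.3333333
Var(Y) = (-1)²*6.25 + 3²*8.3333333
= 1*6.25 + 9*8.3333333 = 81.25

81.25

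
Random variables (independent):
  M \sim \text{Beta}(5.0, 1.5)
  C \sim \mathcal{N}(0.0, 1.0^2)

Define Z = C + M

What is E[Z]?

E[Z] = 1*E[M] + 1*E[C]
E[M] = 0.76923077
E[C] = 0
E[Z] = 1*0.76923077 + 1*0 = 0.76923077

0.76923077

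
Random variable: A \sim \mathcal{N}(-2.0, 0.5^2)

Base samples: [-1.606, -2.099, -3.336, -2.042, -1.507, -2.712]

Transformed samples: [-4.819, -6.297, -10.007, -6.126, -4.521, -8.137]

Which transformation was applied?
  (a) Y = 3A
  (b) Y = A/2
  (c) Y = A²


Checking option (a) Y = 3A:
  A = -1.606 -> Y = -4.819 ✓
  A = -2.099 -> Y = -6.297 ✓
  A = -3.336 -> Y = -10.007 ✓
All samples match this transformation.

(a) 3A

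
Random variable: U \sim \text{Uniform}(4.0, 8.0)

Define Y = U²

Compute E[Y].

Using E[X²] = Var(X) + (E[X])²:
E[U] = 6
Var(U) = (8 - 4)^2/12 = 1.3333333
E[U²] = 1.3333333 + 6² = 1.3333333 + 36 = 37.333333

37.333333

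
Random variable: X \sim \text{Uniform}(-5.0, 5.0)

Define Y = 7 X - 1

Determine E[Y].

For Y = 7X - 1:
E[Y] = 7 * E[X] - 1
E[X] = (-5 + 5)/2 = 0
E[Y] = 7 * 0 - 1 = -1

-1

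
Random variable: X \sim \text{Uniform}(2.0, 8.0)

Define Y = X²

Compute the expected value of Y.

E[X²] = Var(X) + (E[X])² = 3 + 25 = 28

28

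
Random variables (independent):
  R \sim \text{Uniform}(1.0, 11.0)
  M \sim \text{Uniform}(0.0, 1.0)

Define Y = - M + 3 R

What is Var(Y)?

For independent RVs: Var(aX + bY) = a²Var(X) + b²Var(Y)
Var(R) = 8.3333333
Var(M) = 0.083333333
Var(Y) = 3²*8.3333333 + (-1)²*0.083333333
= 9*8.3333333 + 1*0.083333333 = 75.083333

75.083333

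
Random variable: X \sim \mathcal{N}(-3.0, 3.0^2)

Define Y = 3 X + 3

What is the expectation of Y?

For Y = 3X + 3:
E[Y] = 3 * E[X] + 3
E[X] = -3.0 = -3
E[Y] = 3 * (-3) + 3 = -6

-6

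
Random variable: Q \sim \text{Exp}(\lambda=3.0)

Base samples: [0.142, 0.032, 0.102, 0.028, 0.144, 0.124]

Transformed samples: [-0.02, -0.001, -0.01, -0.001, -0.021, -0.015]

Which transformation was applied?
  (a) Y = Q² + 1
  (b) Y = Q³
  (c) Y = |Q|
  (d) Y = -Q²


Checking option (d) Y = -Q²:
  Q = 0.142 -> Y = -0.02 ✓
  Q = 0.032 -> Y = -0.001 ✓
  Q = 0.102 -> Y = -0.01 ✓
All samples match this transformation.

(d) -Q²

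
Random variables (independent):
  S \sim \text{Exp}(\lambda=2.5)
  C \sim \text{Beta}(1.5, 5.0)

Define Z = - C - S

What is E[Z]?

E[Z] = -1*E[S] - 1*E[C]
E[S] = 0.4
E[C] = 0.23076923
E[Z] = -1*0.4 - 1*0.23076923 = -0.63076923

-0.63076923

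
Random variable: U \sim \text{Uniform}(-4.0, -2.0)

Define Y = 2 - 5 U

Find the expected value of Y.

For Y = -5U + 2:
E[Y] = -5 * E[U] + 2
E[U] = (-4 - 2)/2 = -3
E[Y] = -5 * (-3) + 2 = 17

17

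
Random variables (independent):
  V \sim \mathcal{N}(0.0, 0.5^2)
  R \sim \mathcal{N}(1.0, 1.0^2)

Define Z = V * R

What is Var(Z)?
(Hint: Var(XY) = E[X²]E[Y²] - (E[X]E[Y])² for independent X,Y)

Var(XY) = E[X²]E[Y²] - (E[X]E[Y])²
E[V] = 0, Var(V) = 0.25
E[R] = 1, Var(R) = 1
E[V²] = 0.25 + 0² = 0.25
E[R²] = 1 + 1² = 2
Var(Z) = 0.25*2 - (0*1)²
= 0.5 - 0 = 0.5

0.5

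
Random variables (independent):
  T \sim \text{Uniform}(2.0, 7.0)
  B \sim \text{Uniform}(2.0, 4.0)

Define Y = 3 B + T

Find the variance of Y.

For independent RVs: Var(aX + bY) = a²Var(X) + b²Var(Y)
Var(T) = 2.0833333
Var(B) = 0.33333333
Var(Y) = 1²*2.0833333 + 3²*0.33333333
= 1*2.0833333 + 9*0.33333333 = 5.0833333

5.0833333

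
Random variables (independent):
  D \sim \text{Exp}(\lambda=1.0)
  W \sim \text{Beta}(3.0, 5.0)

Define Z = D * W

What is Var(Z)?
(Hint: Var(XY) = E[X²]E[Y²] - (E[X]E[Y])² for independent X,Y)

Var(XY) = E[X²]E[Y²] - (E[X]E[Y])²
E[D] = 1, Var(D) = 1
E[W] = 0.375, Var(W) = 0.026041667
E[D²] = 1 + 1² = 2
E[W²] = 0.026041667 + 0.375² = 0.16666667
Var(Z) = 2*0.16666667 - (1*0.375)²
= 0.33333333 - 0.140625 = 0.19270833

0.19270833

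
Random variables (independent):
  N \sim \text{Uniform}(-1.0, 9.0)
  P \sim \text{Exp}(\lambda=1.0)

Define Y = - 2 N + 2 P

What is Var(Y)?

For independent RVs: Var(aX + bY) = a²Var(X) + b²Var(Y)
Var(N) = 8.3333333
Var(P) = 1
Var(Y) = (-2)²*8.3333333 + 2²*1
= 4*8.3333333 + 4*1 = 37.333333

37.333333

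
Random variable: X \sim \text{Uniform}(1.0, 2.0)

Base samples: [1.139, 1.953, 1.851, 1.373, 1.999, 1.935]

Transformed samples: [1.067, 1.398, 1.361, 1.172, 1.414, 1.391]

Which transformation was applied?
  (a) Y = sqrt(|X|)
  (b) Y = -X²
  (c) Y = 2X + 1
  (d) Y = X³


Checking option (a) Y = sqrt(|X|):
  X = 1.139 -> Y = 1.067 ✓
  X = 1.953 -> Y = 1.398 ✓
  X = 1.851 -> Y = 1.361 ✓
All samples match this transformation.

(a) sqrt(|X|)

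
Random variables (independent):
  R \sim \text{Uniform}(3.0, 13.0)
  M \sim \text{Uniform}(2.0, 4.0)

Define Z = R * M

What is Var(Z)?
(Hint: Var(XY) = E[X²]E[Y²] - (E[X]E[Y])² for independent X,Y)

Var(XY) = E[X²]E[Y²] - (E[X]E[Y])²
E[R] = 8, Var(R) = 8.3333333
E[M] = 3, Var(M) = 0.33333333
E[R²] = 8.3333333 + 8² = 72.333333
E[M²] = 0.33333333 + 3² = 9.3333333
Var(Z) = 72.333333*9.3333333 - (8*3)²
= 675.11111 - 576 = 99.111111

99.111111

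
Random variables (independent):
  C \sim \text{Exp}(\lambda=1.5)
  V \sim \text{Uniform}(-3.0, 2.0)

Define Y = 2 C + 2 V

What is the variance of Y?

For independent RVs: Var(aX + bY) = a²Var(X) + b²Var(Y)
Var(C) = 0.44444444
Var(V) = 2.0833333
Var(Y) = 2²*0.44444444 + 2²*2.0833333
= 4*0.44444444 + 4*2.0833333 = 10.111111

10.111111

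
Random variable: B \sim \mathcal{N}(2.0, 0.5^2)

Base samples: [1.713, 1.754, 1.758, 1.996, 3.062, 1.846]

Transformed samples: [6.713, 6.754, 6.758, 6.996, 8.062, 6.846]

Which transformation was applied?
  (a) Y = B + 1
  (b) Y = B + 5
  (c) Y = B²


Checking option (b) Y = B + 5:
  B = 1.713 -> Y = 6.713 ✓
  B = 1.754 -> Y = 6.754 ✓
  B = 1.758 -> Y = 6.758 ✓
All samples match this transformation.

(b) B + 5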